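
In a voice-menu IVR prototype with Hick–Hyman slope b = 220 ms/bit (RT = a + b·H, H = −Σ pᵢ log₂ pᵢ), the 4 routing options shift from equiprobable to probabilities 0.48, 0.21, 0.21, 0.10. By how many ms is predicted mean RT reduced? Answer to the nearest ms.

The RT saving is b·ΔH. Equiprobable H₀ = log₂(4) = 2.0000 bits; with the given probabilities H = 1.7861 bits.
b·(H₀ − H) = 220 × (2.0000 − 1.7861) = 47.06 ms.

47 ms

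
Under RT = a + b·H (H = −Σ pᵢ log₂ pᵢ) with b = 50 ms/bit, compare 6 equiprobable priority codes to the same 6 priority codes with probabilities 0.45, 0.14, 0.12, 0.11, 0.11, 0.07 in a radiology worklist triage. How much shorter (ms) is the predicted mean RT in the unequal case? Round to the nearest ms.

The RT saving is b·ΔH. Equiprobable H₀ = log₂(6) = 2.5850 bits; with the given probabilities H = 2.2517 bits.
b·(H₀ − H) = 50 × (2.5850 − 2.2517) = 16.66 ms.

17 ms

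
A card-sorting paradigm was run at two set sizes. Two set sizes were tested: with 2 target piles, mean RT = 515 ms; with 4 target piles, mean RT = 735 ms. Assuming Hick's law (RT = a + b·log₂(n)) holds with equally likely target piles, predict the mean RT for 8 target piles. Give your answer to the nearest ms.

955 ms

Fit slope and intercept:
  b = (735 − 515) / (log₂ 4 − log₂ 2) = 220 / (2 − 1) = 220 ms/bit
  a = 515 − 220 × 1 = 295 ms
Then RT(8) = 295 + 220 × log₂ 8 = 295 + 220 × 3 ≈ 955.000 ms.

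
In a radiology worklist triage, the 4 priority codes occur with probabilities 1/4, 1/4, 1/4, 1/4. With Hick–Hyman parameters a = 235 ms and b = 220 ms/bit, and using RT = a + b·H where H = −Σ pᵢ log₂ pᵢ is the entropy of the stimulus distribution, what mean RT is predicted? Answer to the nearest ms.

675 ms

H = −Σ pᵢ log₂ pᵢ = 0.25·2 + 0.25·2 + 0.25·2 + 0.25·2 = 2.000 bits.
RT = 235 + 220 × 2.000 = 675.00 ms.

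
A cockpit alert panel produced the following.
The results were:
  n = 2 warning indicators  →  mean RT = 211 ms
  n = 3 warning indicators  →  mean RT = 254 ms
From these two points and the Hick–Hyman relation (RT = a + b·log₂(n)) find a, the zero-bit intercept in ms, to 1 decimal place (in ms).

b = (RT₂ − RT₁)/(log₂ n₂ − log₂ n₁) = (254 − 211)/(1.5850 − 1) = 73.509 ms/bit.
a = RT₁ − b·log₂ n₁ = 211 − 73.509 × 1 = 137.491 ms.

137.5 ms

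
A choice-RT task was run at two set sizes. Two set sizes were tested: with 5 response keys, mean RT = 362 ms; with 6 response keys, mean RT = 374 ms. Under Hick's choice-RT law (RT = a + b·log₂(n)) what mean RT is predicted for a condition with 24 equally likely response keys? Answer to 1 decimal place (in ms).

465.2 ms

With log₂ n on the abscissa the relation is linear; from the two conditions:
  b = (374 − 362) / (log₂ 6 − log₂ 5) = 12 / (2.5850 − 2.3219) = 45.621 ms/bit
  a = 362 − 45.621 × 2.3219 = 256.070 ms
Then RT(24) = 256.070 + 45.621 × log₂ 24 = 256.070 + 45.621 × 4.5850 ≈ 465.243 ms.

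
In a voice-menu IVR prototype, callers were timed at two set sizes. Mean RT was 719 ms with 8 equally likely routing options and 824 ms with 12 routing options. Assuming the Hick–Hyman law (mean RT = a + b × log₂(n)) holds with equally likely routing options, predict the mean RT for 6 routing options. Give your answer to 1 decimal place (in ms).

644.5 ms

Solve the two-equation system in a and b:
  b = (824 − 719) / (log₂ 12 − log₂ 8) = 105 / (3.5850 − 3) = 179.499 ms/bit
  a = 719 − 179.499 × 3 = 180.504 ms
Then RT(6) = 180.504 + 179.499 × log₂ 6 = 180.504 + 179.499 × 2.5850 ≈ 644.501 ms.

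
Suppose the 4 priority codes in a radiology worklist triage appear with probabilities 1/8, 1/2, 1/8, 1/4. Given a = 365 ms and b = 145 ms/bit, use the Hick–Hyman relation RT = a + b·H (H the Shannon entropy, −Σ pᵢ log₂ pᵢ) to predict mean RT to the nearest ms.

H = −Σ pᵢ log₂ pᵢ = 0.125·3 + 0.5·1 + 0.125·3 + 0.25·2 = 1.750 bits.
RT = 365 + 145 × 1.750 = 618.75 ms.

619 ms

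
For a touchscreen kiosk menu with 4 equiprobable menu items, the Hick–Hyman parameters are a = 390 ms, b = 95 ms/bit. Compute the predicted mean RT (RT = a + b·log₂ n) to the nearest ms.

580 ms

log₂(4) = 2 bits, so RT = 390 + 95 × 2 ≈ 580.000 ms.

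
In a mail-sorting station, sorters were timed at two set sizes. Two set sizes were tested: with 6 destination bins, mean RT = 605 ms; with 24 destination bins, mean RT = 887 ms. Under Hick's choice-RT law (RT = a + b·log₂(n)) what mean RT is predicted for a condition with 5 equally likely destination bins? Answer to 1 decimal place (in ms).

567.9 ms

Fit slope and intercept:
  b = (887 − 605) / (log₂ 24 − log₂ 6) = 282 / (4.5850 − 2.5850) = 141.000 ms/bit
  a = 605 − 141.000 × 2.5850 = 240.520 ms
Then RT(5) = 240.520 + 141.000 × log₂ 5 = 240.520 + 141.000 × 2.3219 ≈ 567.912 ms.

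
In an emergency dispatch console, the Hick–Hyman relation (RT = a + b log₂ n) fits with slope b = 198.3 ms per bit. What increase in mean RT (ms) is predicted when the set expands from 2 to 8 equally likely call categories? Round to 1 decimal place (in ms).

Only the slope matters, since a is common to both: ΔRT = b·log₂(n₂/n₁).
log₂(8) − log₂(2) = log₂(8/2) = log₂(4) = 2.
ΔRT = 198.3 × 2.0000 = 396.600 ms.

396.6 ms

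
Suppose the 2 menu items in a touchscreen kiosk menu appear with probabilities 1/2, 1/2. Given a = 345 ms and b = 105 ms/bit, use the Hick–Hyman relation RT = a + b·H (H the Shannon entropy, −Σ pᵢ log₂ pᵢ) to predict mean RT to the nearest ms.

Each term −pᵢ log₂ pᵢ: 0.5·1 + 0.5·1; summed, H = 1.000 bits.
Mean RT = a + bH = 345 + 105·1.000 = 450.00 ms.

450 ms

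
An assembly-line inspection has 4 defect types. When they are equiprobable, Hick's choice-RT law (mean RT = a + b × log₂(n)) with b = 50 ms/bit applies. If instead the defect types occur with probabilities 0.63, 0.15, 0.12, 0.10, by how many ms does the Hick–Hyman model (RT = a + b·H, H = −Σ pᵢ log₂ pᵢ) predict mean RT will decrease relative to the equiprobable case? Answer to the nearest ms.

The RT saving is b·ΔH. Equiprobable H₀ = log₂(4) = 2.0000 bits; with the given probabilities H = 1.5297 bits.
b·(H₀ − H) = 50 × (2.0000 − 1.5297) = 23.51 ms.

24 ms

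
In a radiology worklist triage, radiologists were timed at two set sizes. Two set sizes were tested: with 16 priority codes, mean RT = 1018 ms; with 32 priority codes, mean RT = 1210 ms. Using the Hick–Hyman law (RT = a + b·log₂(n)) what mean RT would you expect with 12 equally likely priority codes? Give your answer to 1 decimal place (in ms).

With log₂ n on the abscissa the relation is linear; from the two conditions:
  b = (1210 − 1018) / (log₂ 32 − log₂ 16) = 192 / (5 − 4) = 192.000 ms/bit
  a = 1018 − 192.000 × 4 = 250.000 ms
Then RT(12) = 250.000 + 192.000 × log₂ 12 = 250.000 + 192.000 × 3.5850 ≈ 938.313 ms.

938.3 ms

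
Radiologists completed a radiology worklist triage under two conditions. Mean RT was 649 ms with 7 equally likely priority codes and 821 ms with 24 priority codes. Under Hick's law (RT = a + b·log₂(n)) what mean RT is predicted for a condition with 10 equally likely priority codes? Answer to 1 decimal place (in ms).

698.8 ms

RT is linear in log₂ n, so two points fix the line:
  b = (821 − 649) / (log₂ 24 − log₂ 7) = 172 / (4.5850 − 2.8074) = 96.759 ms/bit
  a = 649 − 96.759 × 2.8074 = 377.362 ms
Then RT(10) = 377.362 + 96.759 × log₂ 10 = 377.362 + 96.759 × 3.3219 ≈ 698.790 ms.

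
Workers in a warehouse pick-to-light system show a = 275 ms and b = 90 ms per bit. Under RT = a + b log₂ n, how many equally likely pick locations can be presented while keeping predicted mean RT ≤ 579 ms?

10

Set 275 + 90·log₂ n ≤ 579 → log₂ n ≤ (579 − 275)/90 = 3.3778.
So n ≤ 2^3.3778 = 10.395; the largest integer n is 10.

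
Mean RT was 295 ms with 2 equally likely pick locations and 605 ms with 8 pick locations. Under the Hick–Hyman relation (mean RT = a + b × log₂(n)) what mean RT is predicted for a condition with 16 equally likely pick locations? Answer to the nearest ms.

With log₂ n on the abscissa the relation is linear; from the two conditions:
  b = (605 − 295) / (log₂ 8 − log₂ 2) = 310 / (3 − 1) = 155 ms/bit
  a = 295 − 155 × 1 = 140 ms
Then RT(16) = 140 + 155 × log₂ 16 = 140 + 155 × 4 ≈ 760.000 ms.

760 ms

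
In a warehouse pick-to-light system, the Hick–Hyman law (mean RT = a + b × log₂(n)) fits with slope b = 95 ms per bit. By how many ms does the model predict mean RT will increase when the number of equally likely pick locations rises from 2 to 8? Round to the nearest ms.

190 ms

ΔRT = (a + b log₂ n₂) − (a + b log₂ n₁) = b·(log₂ n₂ − log₂ n₁).
log₂(8) − log₂(2) = log₂(8/2) = log₂(4) = 2.
ΔRT = 95 × 2.0000 = 190.000 ms.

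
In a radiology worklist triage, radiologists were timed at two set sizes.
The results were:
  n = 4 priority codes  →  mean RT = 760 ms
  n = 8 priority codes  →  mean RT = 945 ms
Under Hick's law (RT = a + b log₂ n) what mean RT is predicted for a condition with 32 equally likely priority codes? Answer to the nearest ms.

With log₂ n on the abscissa the relation is linear; from the two conditions:
  b = (945 − 760) / (log₂ 8 − log₂ 4) = 185 / (3 − 2) = 185 ms/bit
  a = 760 − 185 × 2 = 390 ms
Then RT(32) = 390 + 185 × log₂ 32 = 390 + 185 × 5 ≈ 1315.000 ms.

1315 ms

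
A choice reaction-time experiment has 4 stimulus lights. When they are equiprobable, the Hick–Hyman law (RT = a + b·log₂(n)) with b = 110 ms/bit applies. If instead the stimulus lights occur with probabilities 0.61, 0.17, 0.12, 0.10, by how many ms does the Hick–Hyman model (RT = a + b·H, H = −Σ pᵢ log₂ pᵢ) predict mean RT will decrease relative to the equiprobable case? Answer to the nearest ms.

Equiprobable entropy H₀ = log₂ 4 = 2.0000 bits.
Skewed entropy H = −Σ pᵢ log₂ pᵢ = 1.5688 bits.
ΔRT = b·(H₀ − H) = 110 × 0.4312 = 47.43 ms.

47 ms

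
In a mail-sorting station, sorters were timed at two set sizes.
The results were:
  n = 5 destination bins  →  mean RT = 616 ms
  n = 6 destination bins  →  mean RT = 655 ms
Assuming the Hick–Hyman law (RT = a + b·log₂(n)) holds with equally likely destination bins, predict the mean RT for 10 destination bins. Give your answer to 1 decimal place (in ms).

RT is linear in log₂ n, so two points fix the line:
  b = (655 − 616) / (log₂ 6 − log₂ 5) = 39 / (2.5850 − 2.3219) = 148.270 ms/bit
  a = 616 − 148.270 × 2.3219 = 271.729 ms
Then RT(10) = 271.729 + 148.270 × log₂ 10 = 271.729 + 148.270 × 3.3219 ≈ 764.270 ms.

764.3 ms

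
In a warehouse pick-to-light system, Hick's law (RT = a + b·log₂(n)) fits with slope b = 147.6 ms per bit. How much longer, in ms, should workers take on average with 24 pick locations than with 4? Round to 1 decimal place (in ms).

ΔRT = (a + b log₂ n₂) − (a + b log₂ n₁) = b·(log₂ n₂ − log₂ n₁).
log₂(24) − log₂(4) = 4.5850 − 2 = 2.5850.
ΔRT = 147.6 × 2.5850 = 381.540 ms.

381.5 ms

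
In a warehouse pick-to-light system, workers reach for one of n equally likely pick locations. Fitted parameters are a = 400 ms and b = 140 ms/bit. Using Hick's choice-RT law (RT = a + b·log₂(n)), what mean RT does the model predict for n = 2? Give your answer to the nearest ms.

log₂(2) = 1 bits, so RT = 400 + 140 × 1 ≈ 540.000 ms.

540 ms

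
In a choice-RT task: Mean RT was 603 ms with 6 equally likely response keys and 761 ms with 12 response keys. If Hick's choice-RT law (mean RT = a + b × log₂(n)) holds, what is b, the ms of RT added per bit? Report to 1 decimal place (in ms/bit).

The slope on a log₂ axis is (761 − 603) / (3.5850 − 2.5850) = 158.000 ms/bit.

158.0 ms/bit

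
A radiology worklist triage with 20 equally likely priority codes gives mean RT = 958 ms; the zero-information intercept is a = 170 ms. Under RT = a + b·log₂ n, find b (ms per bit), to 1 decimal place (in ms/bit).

20 alternatives carry log₂ 20 = 4.3219 bits; the choice cost is 958 − 170 = 788 ms, so b = 788/4.3219 = 182.326 ms/bit.

182.3 ms/bit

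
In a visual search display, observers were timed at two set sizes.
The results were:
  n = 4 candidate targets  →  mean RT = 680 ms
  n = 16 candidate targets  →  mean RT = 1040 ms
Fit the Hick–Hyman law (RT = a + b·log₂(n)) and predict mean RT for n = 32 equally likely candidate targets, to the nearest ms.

RT is linear in log₂ n, so two points fix the line:
  b = (1040 − 680) / (log₂ 16 − log₂ 4) = 360 / (4 − 2) = 180 ms/bit
  a = 680 − 180 × 2 = 320 ms
Then RT(32) = 320 + 180 × log₂ 32 = 320 + 180 × 5 ≈ 1220.000 ms.

1220 ms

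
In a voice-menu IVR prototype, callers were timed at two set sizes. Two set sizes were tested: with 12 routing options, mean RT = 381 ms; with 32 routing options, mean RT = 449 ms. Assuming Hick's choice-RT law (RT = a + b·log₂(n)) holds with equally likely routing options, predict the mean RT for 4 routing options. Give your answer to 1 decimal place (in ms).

304.8 ms

Fit slope and intercept:
  b = (449 − 381) / (log₂ 32 − log₂ 12) = 68 / (5 − 3.5850) = 48.055 ms/bit
  a = 381 − 48.055 × 3.5850 = 208.724 ms
Then RT(4) = 208.724 + 48.055 × log₂ 4 = 208.724 + 48.055 × 2 ≈ 304.834 ms.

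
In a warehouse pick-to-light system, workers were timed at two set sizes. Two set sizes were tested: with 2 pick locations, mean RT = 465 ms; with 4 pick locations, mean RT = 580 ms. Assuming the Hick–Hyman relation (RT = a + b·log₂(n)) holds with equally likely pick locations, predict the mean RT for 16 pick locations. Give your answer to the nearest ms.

RT is linear in log₂ n, so two points fix the line:
  b = (580 − 465) / (log₂ 4 − log₂ 2) = 115 / (2 − 1) = 115 ms/bit
  a = 465 − 115 × 1 = 350 ms
Then RT(16) = 350 + 115 × log₂ 16 = 350 + 115 × 4 ≈ 810.000 ms.

810 ms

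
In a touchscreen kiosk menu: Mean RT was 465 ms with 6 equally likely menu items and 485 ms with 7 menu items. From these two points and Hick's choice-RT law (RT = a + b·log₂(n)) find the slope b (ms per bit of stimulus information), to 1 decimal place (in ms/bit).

89.9 ms/bit

Slope: b = (485 − 465) / (log₂ 7 − log₂ 6) = 20/0.2224 = 89.931 ms/bit.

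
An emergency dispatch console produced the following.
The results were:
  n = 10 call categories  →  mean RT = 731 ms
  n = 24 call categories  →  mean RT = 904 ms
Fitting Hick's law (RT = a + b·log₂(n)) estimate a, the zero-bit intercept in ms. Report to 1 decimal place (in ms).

276.0 ms

Slope: b = (904 − 731) / (log₂ 24 − log₂ 10) = 173/1.2630 = 136.972 ms/bit.
a = RT₁ − b·log₂ n₁ = 731 − 136.972 × 3.3219 = 275.990 ms.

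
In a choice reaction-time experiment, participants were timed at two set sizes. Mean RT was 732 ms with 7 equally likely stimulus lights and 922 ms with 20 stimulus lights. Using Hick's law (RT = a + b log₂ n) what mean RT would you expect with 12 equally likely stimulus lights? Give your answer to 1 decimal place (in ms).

829.5 ms

Fit slope and intercept:
  b = (922 − 732) / (log₂ 20 − log₂ 7) = 190 / (4.3219 − 2.8074) = 125.448 ms/bit
  a = 732 − 125.448 × 2.8074 = 379.823 ms
Then RT(12) = 379.823 + 125.448 × log₂ 12 = 379.823 + 125.448 × 3.5850 ≈ 829.549 ms.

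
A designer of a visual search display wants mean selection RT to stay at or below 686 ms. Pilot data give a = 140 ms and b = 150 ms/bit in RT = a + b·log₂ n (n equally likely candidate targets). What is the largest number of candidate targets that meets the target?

Information budget: (686 − 140)/150 = 3.6400 bits, so n ≤ 2^3.6400 = 12.467 → at most 12.

12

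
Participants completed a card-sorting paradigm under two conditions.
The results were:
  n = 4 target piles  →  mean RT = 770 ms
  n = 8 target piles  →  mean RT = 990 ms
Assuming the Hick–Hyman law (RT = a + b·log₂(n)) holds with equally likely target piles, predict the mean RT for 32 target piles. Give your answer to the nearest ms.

With log₂ n on the abscissa the relation is linear; from the two conditions:
  b = (990 − 770) / (log₂ 8 − log₂ 4) = 220 / (3 − 2) = 220 ms/bit
  a = 770 − 220 × 2 = 330 ms
Then RT(32) = 330 + 220 × log₂ 32 = 330 + 220 × 5 ≈ 1430.000 ms.

1430 ms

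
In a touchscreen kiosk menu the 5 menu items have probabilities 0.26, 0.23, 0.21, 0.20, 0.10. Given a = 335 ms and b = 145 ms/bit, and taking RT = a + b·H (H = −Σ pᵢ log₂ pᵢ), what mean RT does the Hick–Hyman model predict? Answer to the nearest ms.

663 ms

H = 0.26·log₂(1/0.26) + 0.23·log₂(1/0.23) + 0.21·log₂(1/0.21) + 0.20·log₂(1/0.20) + 0.10·log₂(1/0.10) = 2.2624 bits.
RT = 335 + 145 × 2.2624 = 663.04 ms.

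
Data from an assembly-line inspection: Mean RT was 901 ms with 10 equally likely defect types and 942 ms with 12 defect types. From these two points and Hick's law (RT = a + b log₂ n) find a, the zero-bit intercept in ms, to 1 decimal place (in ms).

383.2 ms

Slope: b = (942 − 901) / (log₂ 12 − log₂ 10) = 41/0.2630 = 155.873 ms/bit.
Intercept: a = 901 − 155.873·log₂(10) = 383.201 ms.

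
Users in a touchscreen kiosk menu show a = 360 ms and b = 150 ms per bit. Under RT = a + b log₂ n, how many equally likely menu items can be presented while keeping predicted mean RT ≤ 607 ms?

150·log₂ n ≤ 607 − 360 = 247, giving log₂ n ≤ 1.6467 and n ≤ 3.131. The largest whole number is 3.

3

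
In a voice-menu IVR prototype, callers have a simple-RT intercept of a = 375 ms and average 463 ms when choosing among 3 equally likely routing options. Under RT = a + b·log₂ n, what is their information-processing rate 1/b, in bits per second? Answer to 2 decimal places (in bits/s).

18.01 bits/s

Choice component = 463 − 375 = 88 ms over log₂(3) = 1.5850 bits.
b = 88 / 1.5850 = 55.522 ms/bit, so 1/b = 18.011 bits/s.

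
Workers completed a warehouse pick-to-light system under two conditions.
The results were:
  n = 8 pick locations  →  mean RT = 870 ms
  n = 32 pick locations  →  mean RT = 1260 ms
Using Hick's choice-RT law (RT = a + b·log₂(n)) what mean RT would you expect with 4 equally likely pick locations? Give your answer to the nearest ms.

675 ms

With log₂ n on the abscissa the relation is linear; from the two conditions:
  b = (1260 − 870) / (log₂ 32 − log₂ 8) = 390 / (5 − 3) = 195 ms/bit
  a = 870 − 195 × 3 = 285 ms
Then RT(4) = 285 + 195 × log₂ 4 = 285 + 195 × 2 ≈ 675.000 ms.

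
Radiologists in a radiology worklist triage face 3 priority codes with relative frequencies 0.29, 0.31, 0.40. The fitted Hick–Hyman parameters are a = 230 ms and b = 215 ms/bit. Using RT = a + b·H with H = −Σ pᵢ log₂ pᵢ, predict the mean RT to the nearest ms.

568 ms

H = 0.29·log₂(1/0.29) + 0.31·log₂(1/0.31) + 0.40·log₂(1/0.40) = 1.5705 bits.
RT = 230 + 215 × 1.5705 = 567.65 ms.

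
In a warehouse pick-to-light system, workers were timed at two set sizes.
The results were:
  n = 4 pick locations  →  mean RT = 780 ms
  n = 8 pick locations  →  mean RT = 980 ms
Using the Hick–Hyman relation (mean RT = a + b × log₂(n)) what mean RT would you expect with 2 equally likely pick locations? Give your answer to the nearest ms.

580 ms

With log₂ n on the abscissa the relation is linear; from the two conditions:
  b = (980 − 780) / (log₂ 8 − log₂ 4) = 200 / (3 − 2) = 200 ms/bit
  a = 780 − 200 × 2 = 380 ms
Then RT(2) = 380 + 200 × log₂ 2 = 380 + 200 × 1 ≈ 580.000 ms.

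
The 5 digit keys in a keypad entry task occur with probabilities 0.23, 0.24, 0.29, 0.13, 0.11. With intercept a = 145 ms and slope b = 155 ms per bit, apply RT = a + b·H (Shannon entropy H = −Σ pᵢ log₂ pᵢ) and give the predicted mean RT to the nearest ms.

491 ms

H = 0.23·log₂(1/0.23) + 0.24·log₂(1/0.24) + 0.29·log₂(1/0.29) + 0.13·log₂(1/0.13) + 0.11·log₂(1/0.11) = 2.2326 bits.
RT = 145 + 155 × 2.2326 = 491.06 ms.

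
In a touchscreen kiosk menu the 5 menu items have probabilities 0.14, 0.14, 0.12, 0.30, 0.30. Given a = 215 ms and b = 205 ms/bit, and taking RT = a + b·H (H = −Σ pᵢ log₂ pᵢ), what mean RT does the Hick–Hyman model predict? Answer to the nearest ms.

H = 0.14·log₂(1/0.14) + 0.14·log₂(1/0.14) + 0.12·log₂(1/0.12) + 0.30·log₂(1/0.30) + 0.30·log₂(1/0.30) = 2.2035 bits.
RT = 215 + 205 × 2.2035 = 666.71 ms.

667 ms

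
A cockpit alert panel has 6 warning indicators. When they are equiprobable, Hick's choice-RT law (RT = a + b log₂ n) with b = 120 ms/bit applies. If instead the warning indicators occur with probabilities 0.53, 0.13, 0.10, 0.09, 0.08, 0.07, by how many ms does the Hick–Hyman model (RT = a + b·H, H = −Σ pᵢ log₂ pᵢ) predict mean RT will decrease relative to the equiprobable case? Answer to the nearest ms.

61 ms

The RT saving is b·ΔH. Equiprobable H₀ = log₂(6) = 2.5850 bits; with the given probabilities H = 2.0730 bits.
b·(H₀ − H) = 120 × (2.5850 − 2.0730) = 61.44 ms.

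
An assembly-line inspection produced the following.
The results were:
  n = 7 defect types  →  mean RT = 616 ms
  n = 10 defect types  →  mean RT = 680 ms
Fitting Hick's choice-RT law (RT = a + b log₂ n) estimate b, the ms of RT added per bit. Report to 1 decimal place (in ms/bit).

124.4 ms/bit

b = (RT₂ − RT₁)/(log₂ n₂ − log₂ n₁) = (680 − 616)/(3.3219 − 2.8074) = 124.375 ms/bit.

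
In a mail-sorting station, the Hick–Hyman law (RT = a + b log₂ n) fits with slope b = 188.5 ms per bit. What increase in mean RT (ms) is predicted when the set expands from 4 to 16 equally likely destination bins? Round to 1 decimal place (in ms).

Only the slope matters, since a is common to both: ΔRT = b·log₂(n₂/n₁).
log₂(16) − log₂(4) = log₂(16/4) = log₂(4) = 2.
ΔRT = 188.5 × 2.0000 = 377.000 ms.

377.0 ms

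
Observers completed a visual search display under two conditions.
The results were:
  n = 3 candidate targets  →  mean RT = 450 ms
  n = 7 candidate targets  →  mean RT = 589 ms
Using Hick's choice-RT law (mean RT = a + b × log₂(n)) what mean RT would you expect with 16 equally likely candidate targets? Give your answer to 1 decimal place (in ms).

724.6 ms

Solve the two-equation system in a and b:
  b = (589 − 450) / (log₂ 7 − log₂ 3) = 139 / (2.8074 − 1.5850) = 113.711 ms/bit
  a = 450 − 113.711 × 1.5850 = 269.772 ms
Then RT(16) = 269.772 + 113.711 × log₂ 16 = 269.772 + 113.711 × 4 ≈ 724.617 ms.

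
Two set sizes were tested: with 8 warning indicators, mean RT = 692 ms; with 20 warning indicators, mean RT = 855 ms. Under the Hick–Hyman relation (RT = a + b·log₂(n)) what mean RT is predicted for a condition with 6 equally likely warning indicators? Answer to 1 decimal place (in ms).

640.8 ms

With log₂ n on the abscissa the relation is linear; from the two conditions:
  b = (855 − 692) / (log₂ 20 − log₂ 8) = 163 / (4.3219 − 3) = 123.305 ms/bit
  a = 692 − 123.305 × 3 = 322.086 ms
Then RT(6) = 322.086 + 123.305 × log₂ 6 = 322.086 + 123.305 × 2.5850 ≈ 640.824 ms.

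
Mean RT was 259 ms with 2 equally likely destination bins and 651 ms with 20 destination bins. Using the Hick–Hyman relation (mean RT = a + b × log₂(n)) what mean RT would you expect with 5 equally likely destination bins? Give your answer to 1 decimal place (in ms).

With log₂ n on the abscissa the relation is linear; from the two conditions:
  b = (651 − 259) / (log₂ 20 − log₂ 2) = 392 / (4.3219 − 1) = 118.004 ms/bit
  a = 259 − 118.004 × 1 = 140.996 ms
Then RT(5) = 140.996 + 118.004 × log₂ 5 = 140.996 + 118.004 × 2.3219 ≈ 414.992 ms.

415.0 ms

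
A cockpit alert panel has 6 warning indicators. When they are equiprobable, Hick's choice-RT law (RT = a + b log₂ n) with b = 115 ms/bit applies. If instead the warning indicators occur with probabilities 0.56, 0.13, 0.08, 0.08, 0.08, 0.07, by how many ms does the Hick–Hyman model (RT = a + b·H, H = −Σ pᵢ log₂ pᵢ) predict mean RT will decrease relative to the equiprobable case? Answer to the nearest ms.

68 ms

Equiprobable entropy H₀ = log₂ 6 = 2.5850 bits.
Skewed entropy H = −Σ pᵢ log₂ pᵢ = 1.9942 bits.
ΔRT = b·(H₀ − H) = 115 × 0.5908 = 67.94 ms.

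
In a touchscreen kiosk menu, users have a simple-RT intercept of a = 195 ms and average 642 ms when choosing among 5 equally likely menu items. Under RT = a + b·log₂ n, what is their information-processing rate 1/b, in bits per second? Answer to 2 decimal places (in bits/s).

Choice component = 642 − 195 = 447 ms over log₂(5) = 2.3219 bits.
b = 447 / 2.3219 = 192.512 ms/bit, so 1/b = 5.194 bits/s.

5.19 bits/s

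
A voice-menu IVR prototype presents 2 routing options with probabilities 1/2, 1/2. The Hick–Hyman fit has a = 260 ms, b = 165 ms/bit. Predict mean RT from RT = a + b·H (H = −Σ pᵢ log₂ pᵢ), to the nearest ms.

Each term −pᵢ log₂ pᵢ: 0.5·1 + 0.5·1; summed, H = 1.000 bits.
Mean RT = a + bH = 260 + 165·1.000 = 425.00 ms.

425 ms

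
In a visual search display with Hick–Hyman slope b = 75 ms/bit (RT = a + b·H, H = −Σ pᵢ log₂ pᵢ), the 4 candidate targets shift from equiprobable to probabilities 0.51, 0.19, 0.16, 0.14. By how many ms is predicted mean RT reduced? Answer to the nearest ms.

17 ms

The RT saving is b·ΔH. Equiprobable H₀ = log₂(4) = 2.0000 bits; with the given probabilities H = 1.7708 bits.
b·(H₀ − H) = 75 × (2.0000 − 1.7708) = 17.19 ms.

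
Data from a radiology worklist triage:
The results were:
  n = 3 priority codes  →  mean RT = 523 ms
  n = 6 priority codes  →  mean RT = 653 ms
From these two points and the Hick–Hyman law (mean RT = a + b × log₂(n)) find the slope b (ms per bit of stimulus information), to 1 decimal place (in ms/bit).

The slope on a log₂ axis is (653 − 523) / (2.5850 − 1.5850) = 130.000 ms/bit.

130.0 ms/bit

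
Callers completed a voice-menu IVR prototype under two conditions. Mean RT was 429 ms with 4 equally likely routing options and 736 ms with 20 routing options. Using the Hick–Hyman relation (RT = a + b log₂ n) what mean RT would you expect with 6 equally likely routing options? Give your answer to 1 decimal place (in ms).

Fit slope and intercept:
  b = (736 − 429) / (log₂ 20 − log₂ 4) = 307 / (4.3219 − 2) = 132.218 ms/bit
  a = 429 − 132.218 × 2 = 164.565 ms
Then RT(6) = 164.565 + 132.218 × log₂ 6 = 164.565 + 132.218 × 2.5850 ≈ 506.342 ms.

506.3 ms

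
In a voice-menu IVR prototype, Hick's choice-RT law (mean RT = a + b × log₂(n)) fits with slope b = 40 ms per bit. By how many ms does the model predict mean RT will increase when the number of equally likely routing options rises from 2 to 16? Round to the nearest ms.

120 ms

The intercept a cancels: ΔRT = b·(log₂ n₂ − log₂ n₁) = b·log₂(n₂/n₁).
log₂(16) − log₂(2) = log₂(16/2) = log₂(8) = 3.
ΔRT = 40 × 3.0000 = 120.000 ms.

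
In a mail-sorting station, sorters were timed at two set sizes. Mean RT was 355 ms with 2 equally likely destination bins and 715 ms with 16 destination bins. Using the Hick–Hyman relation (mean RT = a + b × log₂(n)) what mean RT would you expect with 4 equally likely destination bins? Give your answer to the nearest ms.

With log₂ n on the abscissa the relation is linear; from the two conditions:
  b = (715 − 355) / (log₂ 16 − log₂ 2) = 360 / (4 − 1) = 120 ms/bit
  a = 355 − 120 × 1 = 235 ms
Then RT(4) = 235 + 120 × log₂ 4 = 235 + 120 × 2 ≈ 475.000 ms.

475 ms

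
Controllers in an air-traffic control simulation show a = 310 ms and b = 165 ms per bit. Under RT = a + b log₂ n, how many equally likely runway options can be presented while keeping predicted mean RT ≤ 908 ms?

Set 310 + 165·log₂ n ≤ 908 → log₂ n ≤ (908 − 310)/165 = 3.6242.
So n ≤ 2^3.6242 = 12.331; the largest integer n is 12.

12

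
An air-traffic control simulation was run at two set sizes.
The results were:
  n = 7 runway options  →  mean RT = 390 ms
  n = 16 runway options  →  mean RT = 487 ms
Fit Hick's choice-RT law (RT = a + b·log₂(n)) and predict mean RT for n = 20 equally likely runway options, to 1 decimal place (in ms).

513.2 ms

RT is linear in log₂ n, so two points fix the line:
  b = (487 − 390) / (log₂ 16 − log₂ 7) = 97 / (4 − 2.8074) = 81.332 ms/bit
  a = 390 − 81.332 × 2.8074 = 161.673 ms
Then RT(20) = 161.673 + 81.332 × log₂ 20 = 161.673 + 81.332 × 4.3219 ≈ 513.183 ms.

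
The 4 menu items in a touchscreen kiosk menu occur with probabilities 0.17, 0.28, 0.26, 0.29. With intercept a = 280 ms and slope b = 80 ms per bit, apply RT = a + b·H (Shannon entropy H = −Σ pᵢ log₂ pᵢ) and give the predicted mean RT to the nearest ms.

Entropy contributions −pᵢ log₂ pᵢ: 0.4346, 0.5142, 0.5053, 0.5179; sum H = 1.9720 bits.
RT = a + bH = 280 + 80·1.9720 = 437.76 ms.

438 ms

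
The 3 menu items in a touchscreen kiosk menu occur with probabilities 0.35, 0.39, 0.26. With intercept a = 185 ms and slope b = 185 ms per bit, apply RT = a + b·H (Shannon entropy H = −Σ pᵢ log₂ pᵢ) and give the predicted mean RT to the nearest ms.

475 ms

Entropy contributions −pᵢ log₂ pᵢ: 0.5301, 0.5298, 0.5053; sum H = 1.5652 bits.
RT = a + bH = 185 + 185·1.5652 = 474.56 ms.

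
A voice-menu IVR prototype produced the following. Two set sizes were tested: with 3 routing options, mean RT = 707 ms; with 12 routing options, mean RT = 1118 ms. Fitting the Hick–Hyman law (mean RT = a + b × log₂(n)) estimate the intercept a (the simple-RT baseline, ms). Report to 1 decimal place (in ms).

381.3 ms

Slope: b = (1118 − 707) / (log₂ 12 − log₂ 3) = 411/2.0000 = 205.500 ms/bit.
a = RT₁ − b·log₂ n₁ = 707 − 205.500 × 1.5850 = 381.290 ms.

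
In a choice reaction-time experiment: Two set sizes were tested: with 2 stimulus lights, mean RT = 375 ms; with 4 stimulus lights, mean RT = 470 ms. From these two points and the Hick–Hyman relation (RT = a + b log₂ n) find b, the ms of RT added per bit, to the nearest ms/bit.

Slope: b = (470 − 375) / (log₂ 4 − log₂ 2) = 95/1.0000 = 95 ms/bit.

95 ms/bit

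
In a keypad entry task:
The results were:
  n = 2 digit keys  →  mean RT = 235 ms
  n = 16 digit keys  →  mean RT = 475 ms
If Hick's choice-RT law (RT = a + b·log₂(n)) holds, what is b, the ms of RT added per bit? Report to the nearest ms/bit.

Slope: b = (475 − 235) / (log₂ 16 − log₂ 2) = 240/3.0000 = 80 ms/bit.

80 ms/bit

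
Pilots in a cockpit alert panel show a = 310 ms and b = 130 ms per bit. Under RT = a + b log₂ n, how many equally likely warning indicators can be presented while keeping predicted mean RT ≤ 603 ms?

4

130·log₂ n ≤ 603 − 310 = 293, giving log₂ n ≤ 2.2538 and n ≤ 4.770. The largest whole number is 4.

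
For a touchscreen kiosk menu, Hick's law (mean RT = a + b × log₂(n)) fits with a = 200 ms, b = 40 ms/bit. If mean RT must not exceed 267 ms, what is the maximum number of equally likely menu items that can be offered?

Set 200 + 40·log₂ n ≤ 267 → log₂ n ≤ (267 − 200)/40 = 1.6750.
So n ≤ 2^1.6750 = 3.193; the largest integer n is 3.

3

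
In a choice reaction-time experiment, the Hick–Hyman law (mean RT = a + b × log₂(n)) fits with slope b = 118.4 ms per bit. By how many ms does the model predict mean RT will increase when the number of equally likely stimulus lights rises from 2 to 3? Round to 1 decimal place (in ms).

69.3 ms

The intercept a cancels: ΔRT = b·(log₂ n₂ − log₂ n₁) = b·log₂(n₂/n₁).
log₂(3) − log₂(2) = 1.5850 − 1 = 0.5850.
ΔRT = 118.4 × 0.5850 = 69.260 ms.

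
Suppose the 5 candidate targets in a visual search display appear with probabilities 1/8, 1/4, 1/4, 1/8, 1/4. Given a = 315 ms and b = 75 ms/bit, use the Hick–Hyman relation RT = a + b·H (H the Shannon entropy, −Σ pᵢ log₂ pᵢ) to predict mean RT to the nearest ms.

484 ms

Each term −pᵢ log₂ pᵢ: 0.125·3 + 0.25·2 + 0.25·2 + 0.125·3 + 0.25·2; summed, H = 2.250 bits.
Mean RT = a + bH = 315 + 75·2.250 = 483.75 ms.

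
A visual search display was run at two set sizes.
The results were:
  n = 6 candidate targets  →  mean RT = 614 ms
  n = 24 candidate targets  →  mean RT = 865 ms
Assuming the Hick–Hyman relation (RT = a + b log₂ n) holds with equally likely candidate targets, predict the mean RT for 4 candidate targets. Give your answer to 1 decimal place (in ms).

540.6 ms

RT is linear in log₂ n, so two points fix the line:
  b = (865 − 614) / (log₂ 24 − log₂ 6) = 251 / (4.5850 − 2.5850) = 125.500 ms/bit
  a = 614 − 125.500 × 2.5850 = 289.587 ms
Then RT(4) = 289.587 + 125.500 × log₂ 4 = 289.587 + 125.500 × 2 ≈ 540.587 ms.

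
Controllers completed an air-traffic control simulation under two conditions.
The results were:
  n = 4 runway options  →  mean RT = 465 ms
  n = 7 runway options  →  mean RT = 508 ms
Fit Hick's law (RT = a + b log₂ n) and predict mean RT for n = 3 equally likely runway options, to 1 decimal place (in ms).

442.9 ms

With log₂ n on the abscissa the relation is linear; from the two conditions:
  b = (508 − 465) / (log₂ 7 − log₂ 4) = 43 / (2.8074 − 2) = 53.260 ms/bit
  a = 465 − 53.260 × 2 = 358.479 ms
Then RT(3) = 358.479 + 53.260 × log₂ 3 = 358.479 + 53.260 × 1.5850 ≈ 442.895 ms.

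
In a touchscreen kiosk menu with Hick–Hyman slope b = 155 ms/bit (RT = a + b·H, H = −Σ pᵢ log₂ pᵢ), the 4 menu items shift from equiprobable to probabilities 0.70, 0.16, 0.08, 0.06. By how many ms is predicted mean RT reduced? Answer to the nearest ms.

106 ms

The RT saving is b·ΔH. Equiprobable H₀ = log₂(4) = 2.0000 bits; with the given probabilities H = 1.3183 bits.
b·(H₀ − H) = 155 × (2.0000 − 1.3183) = 105.67 ms.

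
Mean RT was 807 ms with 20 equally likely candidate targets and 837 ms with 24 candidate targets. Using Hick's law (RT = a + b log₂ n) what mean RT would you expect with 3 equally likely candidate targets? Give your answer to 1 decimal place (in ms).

Fit slope and intercept:
  b = (837 − 807) / (log₂ 24 − log₂ 20) = 30 / (4.5850 − 4.3219) = 114.054 ms/bit
  a = 807 − 114.054 × 4.3219 = 314.069 ms
Then RT(3) = 314.069 + 114.054 × log₂ 3 = 314.069 + 114.054 × 1.5850 ≈ 494.839 ms.

494.8 ms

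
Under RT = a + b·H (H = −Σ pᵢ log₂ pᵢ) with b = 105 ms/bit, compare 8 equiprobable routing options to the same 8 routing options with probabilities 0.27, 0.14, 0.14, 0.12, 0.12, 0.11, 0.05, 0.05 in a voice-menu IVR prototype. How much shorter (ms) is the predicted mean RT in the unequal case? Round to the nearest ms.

The RT saving is b·ΔH. Equiprobable H₀ = log₂(8) = 3.0000 bits; with the given probabilities H = 2.8209 bits.
b·(H₀ − H) = 105 × (3.0000 − 2.8209) = 18.81 ms.

19 ms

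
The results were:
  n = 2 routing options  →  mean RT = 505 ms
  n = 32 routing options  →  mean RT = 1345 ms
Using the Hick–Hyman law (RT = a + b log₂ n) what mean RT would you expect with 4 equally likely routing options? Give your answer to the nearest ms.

RT is linear in log₂ n, so two points fix the line:
  b = (1345 − 505) / (log₂ 32 − log₂ 2) = 840 / (5 − 1) = 210 ms/bit
  a = 505 − 210 × 1 = 295 ms
Then RT(4) = 295 + 210 × log₂ 4 = 295 + 210 × 2 ≈ 715.000 ms.

715 ms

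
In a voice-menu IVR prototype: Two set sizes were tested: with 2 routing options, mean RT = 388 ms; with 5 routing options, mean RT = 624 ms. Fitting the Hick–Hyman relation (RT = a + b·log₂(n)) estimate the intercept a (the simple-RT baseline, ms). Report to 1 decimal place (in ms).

Slope: b = (624 − 388) / (log₂ 5 − log₂ 2) = 236/1.3219 = 178.527 ms/bit.
Intercept: a = 388 − 178.527·log₂(2) = 209.473 ms.

209.5 ms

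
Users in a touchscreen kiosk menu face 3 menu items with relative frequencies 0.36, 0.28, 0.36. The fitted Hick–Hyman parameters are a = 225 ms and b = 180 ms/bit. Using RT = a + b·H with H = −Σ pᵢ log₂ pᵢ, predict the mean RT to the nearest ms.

509 ms

Entropy contributions −pᵢ log₂ pᵢ: 0.5306, 0.5142, 0.5306; sum H = 1.5755 bits.
RT = a + bH = 225 + 180·1.5755 = 508.58 ms.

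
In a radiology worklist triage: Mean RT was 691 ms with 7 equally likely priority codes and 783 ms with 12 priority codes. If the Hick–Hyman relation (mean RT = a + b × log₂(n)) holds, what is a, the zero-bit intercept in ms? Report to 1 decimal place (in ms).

Slope: b = (783 − 691) / (log₂ 12 − log₂ 7) = 92/0.7776 = 118.312 ms/bit.
a = RT₁ − b·log₂ n₁ = 691 − 118.312 × 2.8074 = 358.857 ms.

358.9 ms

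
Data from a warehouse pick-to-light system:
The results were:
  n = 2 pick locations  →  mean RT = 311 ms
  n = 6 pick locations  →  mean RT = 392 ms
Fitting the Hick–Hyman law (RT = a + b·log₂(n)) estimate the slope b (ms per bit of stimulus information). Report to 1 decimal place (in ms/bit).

51.1 ms/bit

Slope: b = (392 − 311) / (log₂ 6 − log₂ 2) = 81/1.5850 = 51.105 ms/bit.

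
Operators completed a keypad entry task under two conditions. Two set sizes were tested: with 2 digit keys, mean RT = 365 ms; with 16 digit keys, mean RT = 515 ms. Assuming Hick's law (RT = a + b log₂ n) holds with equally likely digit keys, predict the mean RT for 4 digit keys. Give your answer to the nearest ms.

RT is linear in log₂ n, so two points fix the line:
  b = (515 − 365) / (log₂ 16 − log₂ 2) = 150 / (4 − 1) = 50 ms/bit
  a = 365 − 50 × 1 = 315 ms
Then RT(4) = 315 + 50 × log₂ 4 = 315 + 50 × 2 ≈ 415.000 ms.

415 ms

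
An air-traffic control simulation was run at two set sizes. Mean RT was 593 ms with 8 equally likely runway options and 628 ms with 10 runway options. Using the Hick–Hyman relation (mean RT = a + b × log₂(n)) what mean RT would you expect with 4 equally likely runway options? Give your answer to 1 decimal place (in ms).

484.3 ms

RT is linear in log₂ n, so two points fix the line:
  b = (628 − 593) / (log₂ 10 − log₂ 8) = 35 / (3.3219 − 3) = 108.720 ms/bit
  a = 593 − 108.720 × 3 = 266.840 ms
Then RT(4) = 266.840 + 108.720 × log₂ 4 = 266.840 + 108.720 × 2 ≈ 484.280 ms.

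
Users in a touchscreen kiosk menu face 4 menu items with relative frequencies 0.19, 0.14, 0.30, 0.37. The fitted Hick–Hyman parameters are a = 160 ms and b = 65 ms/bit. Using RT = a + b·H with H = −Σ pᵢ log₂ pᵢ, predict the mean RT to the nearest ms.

284 ms

H = 0.19·log₂(1/0.19) + 0.14·log₂(1/0.14) + 0.30·log₂(1/0.30) + 0.37·log₂(1/0.37) = 1.9042 bits.
RT = 160 + 65 × 1.9042 = 283.77 ms.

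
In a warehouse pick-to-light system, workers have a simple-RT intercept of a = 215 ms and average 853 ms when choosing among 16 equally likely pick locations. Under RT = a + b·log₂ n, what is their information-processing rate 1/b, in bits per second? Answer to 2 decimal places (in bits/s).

Choice component = 853 − 215 = 638 ms over log₂(16) = 4 bits.
b = 638 / 4 = 159.500 ms/bit, so 1/b = 6.270 bits/s.

6.27 bits/s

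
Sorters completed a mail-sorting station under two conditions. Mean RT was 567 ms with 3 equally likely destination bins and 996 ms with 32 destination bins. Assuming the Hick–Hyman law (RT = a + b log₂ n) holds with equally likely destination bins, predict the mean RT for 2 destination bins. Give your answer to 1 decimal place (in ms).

RT is linear in log₂ n, so two points fix the line:
  b = (996 − 567) / (log₂ 32 − log₂ 3) = 429 / (5 − 1.5850) = 125.621 ms/bit
  a = 567 − 125.621 × 1.5850 = 367.896 ms
Then RT(2) = 367.896 + 125.621 × log₂ 2 = 367.896 + 125.621 × 1 ≈ 493.516 ms.

493.5 ms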